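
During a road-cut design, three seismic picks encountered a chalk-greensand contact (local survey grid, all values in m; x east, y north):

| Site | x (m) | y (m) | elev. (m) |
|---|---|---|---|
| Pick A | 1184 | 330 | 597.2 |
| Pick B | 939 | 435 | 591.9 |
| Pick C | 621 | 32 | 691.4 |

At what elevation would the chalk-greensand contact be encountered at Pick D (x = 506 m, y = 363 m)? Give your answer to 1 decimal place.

Two edge vectors: Pick A→Pick B = (-245, 105, -5.3), Pick A→Pick C = (-563, -298, 94.2).
Normal n = (Pick A→Pick B) × (Pick A→Pick C) = (8311.6, 26062.9, 132125).
So ∂z/∂x = −n_x/n_z = −0.062907 and ∂z/∂y = −n_y/n_z = −0.197259.
Intercept c from Pick A: 597.2 + 74.48 + 65.10 = 736.78.
At (506, 363): z = −31.8 − 71.6 + 736.78 = 633.3 m.

633.3 m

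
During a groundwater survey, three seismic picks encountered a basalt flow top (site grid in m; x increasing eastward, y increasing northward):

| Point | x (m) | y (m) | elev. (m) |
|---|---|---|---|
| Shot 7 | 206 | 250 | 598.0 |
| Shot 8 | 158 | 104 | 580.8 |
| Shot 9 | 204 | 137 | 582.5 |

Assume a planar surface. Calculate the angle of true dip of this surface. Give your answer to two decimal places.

8.62°

Let the plane be z = a·x + b·y + c.
Shot 8−Shot 7: −48a − 146b = −17.2;  Shot 9−Shot 7: −2a − 113b = −15.5.
Solving gives a = −0.06224, b = 0.13827.
Gradient magnitude |∇z| = √(a² + b²) = √(0.00387 + 0.01912) = 0.15163.
True dip = arctan(0.15163) = 8.62°, dipping toward SSE (azimuth ≈ 156°).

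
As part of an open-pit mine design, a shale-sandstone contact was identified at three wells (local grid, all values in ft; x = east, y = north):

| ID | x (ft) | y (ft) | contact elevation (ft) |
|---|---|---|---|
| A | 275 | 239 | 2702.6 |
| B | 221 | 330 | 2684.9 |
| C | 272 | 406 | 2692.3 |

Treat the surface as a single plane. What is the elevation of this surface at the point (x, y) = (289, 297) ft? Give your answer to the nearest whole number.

2702 ft

Let the plane be z = a·x + b·y + c.
B−A: −54a + 91b = −17.7;  C−A: −3a + 167b = −10.3.
Solving gives a = 0.23083, b = −0.05753.
Then c = 2702.6 − a·275 − b·239 = 2652.87.
At (289, 297): z = 66.7 − 17.1 + 2652.87 = 2702.5 ft.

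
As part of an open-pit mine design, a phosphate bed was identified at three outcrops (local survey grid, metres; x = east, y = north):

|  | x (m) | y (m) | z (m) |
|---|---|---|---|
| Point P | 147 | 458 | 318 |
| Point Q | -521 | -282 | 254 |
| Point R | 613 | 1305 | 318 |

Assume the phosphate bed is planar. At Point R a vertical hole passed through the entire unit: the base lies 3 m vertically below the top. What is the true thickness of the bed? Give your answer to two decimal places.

2.89 m

Let the plane be z = a·x + b·y + c.
Point Q−Point P: −668a − 740b = −64;  Point R−Point P: 466a + 847b = 0.
Solving gives a = 0.24533, b = −0.13498.
|∇z| = √(a²+b²) = 0.28001, so dip δ = arctan(0.28001) = 15.64°.
True thickness = vertical thickness × cos δ = 3 × cos 15.64° = 2.89 m.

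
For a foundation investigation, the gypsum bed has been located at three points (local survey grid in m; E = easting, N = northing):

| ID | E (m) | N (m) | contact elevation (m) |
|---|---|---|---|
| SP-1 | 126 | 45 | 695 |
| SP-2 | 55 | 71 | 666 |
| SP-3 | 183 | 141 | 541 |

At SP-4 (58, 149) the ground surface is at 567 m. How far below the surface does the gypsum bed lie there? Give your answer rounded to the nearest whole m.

Two edge vectors: SP-1→SP-2 = (-71, 26, -29), SP-1→SP-3 = (57, 96, -154).
Normal n = (SP-1→SP-2) × (SP-1→SP-3) = (-1220, -12587, -8298).
So ∂z/∂E = −n_x/n_z = −0.14702 and ∂z/∂N = −n_y/n_z = −1.51687.
Intercept c from SP-1: 695 + 18.52 + 68.26 = 781.78.
At (58, 149): z_contact = −8.5 − 226.0 + 781.78 = 547.2 m.
Depth below ground = 567 − 547.2 = 20 m.

20 m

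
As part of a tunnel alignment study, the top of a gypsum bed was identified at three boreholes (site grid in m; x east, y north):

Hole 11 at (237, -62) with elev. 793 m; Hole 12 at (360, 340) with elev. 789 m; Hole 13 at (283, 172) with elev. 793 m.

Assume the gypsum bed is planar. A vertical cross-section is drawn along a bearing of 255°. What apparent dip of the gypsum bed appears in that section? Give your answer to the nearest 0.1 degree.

Two edge vectors: Hole 11→Hole 12 = (123, 402, -4), Hole 11→Hole 13 = (46, 234, 0).
Normal n = (Hole 11→Hole 12) × (Hole 11→Hole 13) = (936, -184, 10290).
So ∂z/∂x = −n_x/n_z = −0.09096 and ∂z/∂y = −n_y/n_z = 0.01788.
Unit vector along 255° is (sin 255°, cos 255°) = (-0.9659, -0.2588).
Slope in that direction = a·(-0.9659) + b·(-0.2588) = 0.08323.
Apparent dip = arctan|0.08323| = 4.8° (true dip is 5.3°, so apparent ≤ true as expected).

4.8°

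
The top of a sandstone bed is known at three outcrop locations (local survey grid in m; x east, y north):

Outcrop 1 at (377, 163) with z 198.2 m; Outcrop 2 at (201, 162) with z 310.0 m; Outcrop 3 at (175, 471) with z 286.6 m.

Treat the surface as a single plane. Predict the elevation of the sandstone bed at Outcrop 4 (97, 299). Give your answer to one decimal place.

358.3 m

Two edge vectors: Outcrop 1→Outcrop 2 = (-176, -1, 111.8), Outcrop 1→Outcrop 3 = (-202, 308, 88.4).
Normal n = (Outcrop 1→Outcrop 2) × (Outcrop 1→Outcrop 3) = (-34522.8, -7025.2, -54410).
So ∂z/∂x = −n_x/n_z = −0.63449 and ∂z/∂y = −n_y/n_z = −0.12912.
Intercept c from Outcrop 1: 198.2 + 239.20 + 21.05 = 458.45.
At (97, 299): z = −61.5 − 38.6 + 458.45 = 358.3 m.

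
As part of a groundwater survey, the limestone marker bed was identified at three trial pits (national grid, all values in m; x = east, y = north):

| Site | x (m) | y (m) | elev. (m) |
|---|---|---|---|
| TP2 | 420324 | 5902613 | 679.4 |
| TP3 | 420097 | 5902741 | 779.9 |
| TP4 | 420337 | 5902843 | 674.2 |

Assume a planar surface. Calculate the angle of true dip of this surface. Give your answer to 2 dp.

23.82°

Two edge vectors: TP2→TP3 = (-227, 128, 100.5), TP2→TP4 = (13, 230, -5.2).
Normal n = (TP2→TP3) × (TP2→TP4) = (-23780.6, 126.1, -53874).
So ∂z/∂x = −n_x/n_z = −0.44141 and ∂z/∂y = −n_y/n_z = 0.00234.
Gradient magnitude |∇z| = √(a² + b²) = √(0.19484 + 0.00001) = 0.44142.
True dip = arctan(0.44142) = 23.82°, dipping toward E (azimuth ≈ 090°).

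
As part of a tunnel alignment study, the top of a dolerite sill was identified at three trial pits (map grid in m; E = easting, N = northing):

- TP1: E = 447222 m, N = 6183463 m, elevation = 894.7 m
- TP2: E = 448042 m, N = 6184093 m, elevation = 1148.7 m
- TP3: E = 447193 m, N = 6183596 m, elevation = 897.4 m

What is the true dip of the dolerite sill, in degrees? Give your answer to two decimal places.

Let the plane be z = a·E + b·N + c.
TP2−TP1: 820a + 630b = 254;  TP3−TP1: −29a + 133b = 2.7.
Solving gives a = 0.25195, b = 0.07524.
Gradient magnitude |∇z| = √(a² + b²) = √(0.06348 + 0.00566) = 0.26295.
True dip = arctan(0.26295) = 14.73°, dipping toward WSW (azimuth ≈ 253°).

14.73°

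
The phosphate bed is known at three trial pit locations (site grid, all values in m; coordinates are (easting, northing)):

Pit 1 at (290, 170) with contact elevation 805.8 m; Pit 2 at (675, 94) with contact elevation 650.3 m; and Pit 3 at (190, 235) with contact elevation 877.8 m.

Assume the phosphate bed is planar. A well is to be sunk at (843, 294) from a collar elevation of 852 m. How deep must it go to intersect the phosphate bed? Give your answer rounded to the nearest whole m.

107 m

Let the plane be z = a·E + b·N + c.
Pit 2−Pit 1: 385a − 76b = −155.5;  Pit 3−Pit 1: −100a + 65b = 72.
Solving gives a = −0.26603, b = 0.69842.
Then c = 805.8 − a·290 − b·170 = 764.22.
At (843, 294): z_contact = −224.3 + 205.3 + 764.22 = 745.3 m.
Depth below ground = 852 − 745.3 = 107 m.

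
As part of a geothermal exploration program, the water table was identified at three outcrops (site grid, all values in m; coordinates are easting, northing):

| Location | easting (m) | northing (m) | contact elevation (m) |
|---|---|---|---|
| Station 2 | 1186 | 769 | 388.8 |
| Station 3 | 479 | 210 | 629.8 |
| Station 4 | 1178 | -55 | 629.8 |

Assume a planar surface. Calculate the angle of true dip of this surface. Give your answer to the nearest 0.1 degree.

17.3°

Let the plane be z = a·easting + b·northing + c.
Station 3−Station 2: −707a − 559b = 241;  Station 4−Station 2: −8a − 824b = 241.
Solving gives a = −0.11047, b = −0.29140.
Gradient magnitude |∇z| = √(a² + b²) = √(0.01220 + 0.08492) = 0.31164.
True dip = arctan(0.31164) = 17.3°, dipping toward NNE (azimuth ≈ 021°).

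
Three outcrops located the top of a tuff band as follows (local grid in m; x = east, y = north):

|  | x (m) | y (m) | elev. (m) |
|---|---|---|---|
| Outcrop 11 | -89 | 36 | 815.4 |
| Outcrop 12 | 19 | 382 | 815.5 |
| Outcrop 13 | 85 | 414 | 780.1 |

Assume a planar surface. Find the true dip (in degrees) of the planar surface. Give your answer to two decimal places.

Two edge vectors: Outcrop 11→Outcrop 12 = (108, 346, 0.1), Outcrop 11→Outcrop 13 = (174, 378, -35.3).
Normal n = (Outcrop 11→Outcrop 12) × (Outcrop 11→Outcrop 13) = (-12251.6, 3829.8, -19380).
So ∂z/∂x = −n_x/n_z = −0.63218 and ∂z/∂y = −n_y/n_z = 0.19762.
Gradient magnitude |∇z| = √(a² + b²) = √(0.39965 + 0.03905) = 0.66234.
True dip = arctan(0.66234) = 33.52°, dipping toward ESE (azimuth ≈ 107°).

33.52°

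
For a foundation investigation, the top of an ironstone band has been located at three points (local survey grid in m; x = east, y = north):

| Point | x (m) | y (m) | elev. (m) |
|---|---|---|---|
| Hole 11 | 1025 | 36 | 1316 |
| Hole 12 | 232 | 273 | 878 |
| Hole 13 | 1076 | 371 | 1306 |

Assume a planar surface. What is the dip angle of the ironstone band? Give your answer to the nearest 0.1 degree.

28.0°

Two edge vectors: Hole 11→Hole 12 = (-793, 237, -438), Hole 11→Hole 13 = (51, 335, -10).
Normal n = (Hole 11→Hole 12) × (Hole 11→Hole 13) = (144360, -30268, -277742).
So ∂z/∂x = −n_x/n_z = 0.51976 and ∂z/∂y = −n_y/n_z = −0.10898.
Gradient magnitude |∇z| = √(a² + b²) = √(0.27015 + 0.01188) = 0.53106.
True dip = arctan(0.53106) = 28.0°, dipping toward WNW (azimuth ≈ 282°).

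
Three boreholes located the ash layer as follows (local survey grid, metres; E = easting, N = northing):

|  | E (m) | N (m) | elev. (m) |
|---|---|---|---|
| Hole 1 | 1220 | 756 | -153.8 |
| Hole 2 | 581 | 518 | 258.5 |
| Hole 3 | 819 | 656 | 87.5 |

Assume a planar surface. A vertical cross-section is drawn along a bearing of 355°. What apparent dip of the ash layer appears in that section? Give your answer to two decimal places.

17.08°

Let the plane be z = a·E + b·N + c.
Hole 2−Hole 1: −639a − 238b = 412.3;  Hole 3−Hole 1: −401a − 100b = 241.3.
Solving gives a = −0.51365, b = −0.35328.
Unit vector along 355° is (sin 355°, cos 355°) = (-0.0872, 0.9962).
Slope in that direction = a·(-0.0872) + b·(0.9962) = −0.30716.
Apparent dip = arctan|0.30716| = 17.08° (true dip is 31.9°, so apparent ≤ true as expected).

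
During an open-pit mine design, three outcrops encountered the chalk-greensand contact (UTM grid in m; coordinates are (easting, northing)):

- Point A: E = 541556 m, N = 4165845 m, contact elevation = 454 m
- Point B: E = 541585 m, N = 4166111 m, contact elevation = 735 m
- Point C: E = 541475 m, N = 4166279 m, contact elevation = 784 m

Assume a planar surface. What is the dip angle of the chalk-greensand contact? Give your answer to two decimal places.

Two edge vectors: Point A→Point B = (29, 266, 281), Point A→Point C = (-81, 434, 330).
Normal n = (Point A→Point B) × (Point A→Point C) = (-34174, -32331, 34132).
So ∂z/∂E = −n_x/n_z = 1.00123 and ∂z/∂N = −n_y/n_z = 0.94723.
Gradient magnitude |∇z| = √(a² + b²) = √(1.00246 + 0.89725) = 1.37830.
True dip = arctan(1.37830) = 54.04°, dipping toward SW (azimuth ≈ 227°).

54.04°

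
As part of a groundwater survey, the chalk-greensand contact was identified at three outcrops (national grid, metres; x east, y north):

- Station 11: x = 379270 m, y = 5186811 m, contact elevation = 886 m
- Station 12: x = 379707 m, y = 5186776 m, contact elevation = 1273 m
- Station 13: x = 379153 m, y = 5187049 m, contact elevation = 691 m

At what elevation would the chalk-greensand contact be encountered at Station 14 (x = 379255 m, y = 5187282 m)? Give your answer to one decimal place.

Let the plane be z = a·x + b·y + c.
Station 12−Station 11: 437a − 35b = 387;  Station 13−Station 11: −117a + 238b = −195.
Solving gives a = 0.853569677, b = −0.399715747.
Then c = 886 − a·379270 − b·5186811 = 1750402.66.
At (379255, 5187282): z = 323720.6 − 2073438.3 + 1750402.66 = 684.9 m.

684.9 m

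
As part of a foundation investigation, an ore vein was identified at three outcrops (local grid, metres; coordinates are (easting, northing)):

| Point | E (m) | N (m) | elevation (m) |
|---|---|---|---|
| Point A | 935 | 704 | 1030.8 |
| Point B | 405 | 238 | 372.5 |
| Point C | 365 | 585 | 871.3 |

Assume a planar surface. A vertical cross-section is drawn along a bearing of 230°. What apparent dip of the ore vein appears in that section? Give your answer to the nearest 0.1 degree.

Two edge vectors: Point A→Point B = (-530, -466, -658.3), Point A→Point C = (-570, -119, -159.5).
Normal n = (Point A→Point B) × (Point A→Point C) = (-4010.7, 290696, -202550).
So ∂z/∂E = −n_x/n_z = −0.01980 and ∂z/∂N = −n_y/n_z = 1.43518.
Unit vector along 230° is (sin 230°, cos 230°) = (-0.7660, -0.6428).
Slope in that direction = a·(-0.7660) + b·(-0.6428) = −0.90735.
Apparent dip = arctan|0.90735| = 42.2° (true dip is 55.1°, so apparent ≤ true as expected).

42.2°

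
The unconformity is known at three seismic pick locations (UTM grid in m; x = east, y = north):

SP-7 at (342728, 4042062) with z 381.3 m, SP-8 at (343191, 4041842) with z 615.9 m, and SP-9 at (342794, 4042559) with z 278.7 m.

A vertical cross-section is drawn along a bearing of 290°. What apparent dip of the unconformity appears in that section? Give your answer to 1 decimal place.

24.2°

Let the plane be z = a·x + b·y + c.
SP-8−SP-7: 463a − 220b = 234.6;  SP-9−SP-7: 66a + 497b = −102.6.
Solving gives a = 0.38435, b = −0.25748.
Unit vector along 290° is (sin 290°, cos 290°) = (-0.9397, 0.3420).
Slope in that direction = a·(-0.9397) + b·(0.3420) = −0.44923.
Apparent dip = arctan|0.44923| = 24.2° (true dip is 24.8°, so apparent ≤ true as expected).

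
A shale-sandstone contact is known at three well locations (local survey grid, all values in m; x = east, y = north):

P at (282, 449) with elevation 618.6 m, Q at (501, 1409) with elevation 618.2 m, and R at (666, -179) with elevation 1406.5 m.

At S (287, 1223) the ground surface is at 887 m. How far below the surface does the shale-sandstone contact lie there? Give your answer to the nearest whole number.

525 m

Let the plane be z = a·x + b·y + c.
Q−P: 219a + 960b = −0.4;  R−P: 384a − 628b = 787.9.
Solving gives a = 1.49383, b = −0.34120.
Then c = 618.6 − a·282 − b·449 = 350.54.
At (287, 1223): z_contact = 428.7 − 417.3 + 350.54 = 362.0 m.
Depth below ground = 887 − 362.0 = 525 m.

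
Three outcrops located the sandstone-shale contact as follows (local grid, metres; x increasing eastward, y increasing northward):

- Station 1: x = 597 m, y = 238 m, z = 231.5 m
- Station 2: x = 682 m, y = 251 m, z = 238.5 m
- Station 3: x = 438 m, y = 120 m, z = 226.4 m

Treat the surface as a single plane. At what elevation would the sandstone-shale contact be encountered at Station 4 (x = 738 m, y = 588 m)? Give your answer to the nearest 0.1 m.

Let the plane be z = a·x + b·y + c.
Station 2−Station 1: 85a + 13b = 7;  Station 3−Station 1: −159a − 118b = −5.1.
Solving gives a = 0.09540, b = −0.08533.
Then c = 231.5 − a·597 − b·238 = 194.85.
At (738, 588): z = 70.4 − 50.2 + 194.85 = 215.1 m.

215.1 m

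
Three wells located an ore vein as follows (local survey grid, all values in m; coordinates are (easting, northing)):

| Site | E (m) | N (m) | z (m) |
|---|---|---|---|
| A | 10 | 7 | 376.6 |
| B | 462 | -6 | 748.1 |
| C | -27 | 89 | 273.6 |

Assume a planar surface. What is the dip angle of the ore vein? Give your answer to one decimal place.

Let the plane be z = a·E + b·N + c.
B−A: 452a − 13b = 371.5;  C−A: −37a + 82b = −103.
Solving gives a = 0.79611, b = −0.89688.
Gradient magnitude |∇z| = √(a² + b²) = √(0.63379 + 0.80439) = 1.19924.
True dip = arctan(1.19924) = 50.2°, dipping toward NW (azimuth ≈ 318°).

50.2°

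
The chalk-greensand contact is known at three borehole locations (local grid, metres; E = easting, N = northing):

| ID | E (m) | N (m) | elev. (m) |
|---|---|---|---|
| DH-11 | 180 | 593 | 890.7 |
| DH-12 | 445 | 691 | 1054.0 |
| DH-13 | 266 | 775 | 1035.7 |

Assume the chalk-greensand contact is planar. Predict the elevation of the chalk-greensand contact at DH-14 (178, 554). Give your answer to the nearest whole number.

Let the plane be z = a·E + b·N + c.
DH-12−DH-11: 265a + 98b = 163.3;  DH-13−DH-11: 86a + 182b = 145.
Solving gives a = 0.38969, b = 0.61256.
Then c = 890.7 − a·180 − b·593 = 457.31.
At (178, 554): z = 69.4 + 339.4 + 457.31 = 866.0 m.

866 m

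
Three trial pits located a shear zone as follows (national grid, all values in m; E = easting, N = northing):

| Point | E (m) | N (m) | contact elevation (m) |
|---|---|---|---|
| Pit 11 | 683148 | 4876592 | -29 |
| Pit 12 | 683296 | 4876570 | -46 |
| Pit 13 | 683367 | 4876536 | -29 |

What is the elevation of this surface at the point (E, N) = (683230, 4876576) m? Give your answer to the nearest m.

-34 m

Let the plane be z = a·E + b·N + c.
Pit 12−Pit 11: 148a − 22b = −17;  Pit 13−Pit 11: 219a − 56b = 0.
Solving gives a = −0.27435159, b = −1.07291066.
Then c = -29 − a·683148 − b·4876592 = 5419541.29.
At (683230, 4876576): z = −187445.2 − 5232130.4 + 5419541.29 = -34.3 m.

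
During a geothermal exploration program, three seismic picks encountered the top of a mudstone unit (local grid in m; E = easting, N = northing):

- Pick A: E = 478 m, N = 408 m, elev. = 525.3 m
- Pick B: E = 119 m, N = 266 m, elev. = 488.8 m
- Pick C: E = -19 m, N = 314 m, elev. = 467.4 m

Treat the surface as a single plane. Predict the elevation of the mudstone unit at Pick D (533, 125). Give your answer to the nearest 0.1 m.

Let the plane be z = a·E + b·N + c.
Pick B−Pick A: −359a − 142b = −36.5;  Pick C−Pick A: −497a − 94b = −57.9.
Solving gives a = 0.13009, b = −0.07184.
Then c = 525.3 − a·478 − b·408 = 492.43.
At (533, 125): z = 69.3 − 9.0 + 492.43 = 552.8 m.

552.8 m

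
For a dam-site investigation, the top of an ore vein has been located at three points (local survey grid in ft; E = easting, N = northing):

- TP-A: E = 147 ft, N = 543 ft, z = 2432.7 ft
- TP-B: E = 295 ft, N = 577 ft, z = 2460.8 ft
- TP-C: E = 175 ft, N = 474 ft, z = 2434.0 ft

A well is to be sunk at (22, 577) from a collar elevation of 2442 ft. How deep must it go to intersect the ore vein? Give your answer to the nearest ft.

Let the plane be z = a·E + b·N + c.
TP-B−TP-A: 148a + 34b = 28.1;  TP-C−TP-A: 28a − 69b = 1.3.
Solving gives a = 0.17763, b = 0.05324.
Then c = 2432.7 − a·147 − b·543 = 2377.68.
At (22, 577): z_contact = 3.9 + 30.7 + 2377.68 = 2412.3 ft.
Depth below ground = 2442 − 2412.3 = 30 ft.

30 ft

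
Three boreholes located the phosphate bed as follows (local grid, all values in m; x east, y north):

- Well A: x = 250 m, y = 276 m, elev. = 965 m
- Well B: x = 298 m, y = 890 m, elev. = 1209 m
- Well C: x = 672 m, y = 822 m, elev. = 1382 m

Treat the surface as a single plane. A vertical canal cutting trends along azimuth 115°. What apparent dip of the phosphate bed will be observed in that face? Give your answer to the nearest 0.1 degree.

Two edge vectors: Well A→Well B = (48, 614, 244), Well A→Well C = (422, 546, 417).
Normal n = (Well A→Well B) × (Well A→Well C) = (122814, 82952, -232900).
So ∂z/∂x = −n_x/n_z = 0.52733 and ∂z/∂y = −n_y/n_z = 0.35617.
Unit vector along 115° is (sin 115°, cos 115°) = (0.9063, -0.4226).
Slope in that direction = a·(0.9063) + b·(-0.4226) = 0.32739.
Apparent dip = arctan|0.32739| = 18.1° (true dip is 32.5°, so apparent ≤ true as expected).

18.1°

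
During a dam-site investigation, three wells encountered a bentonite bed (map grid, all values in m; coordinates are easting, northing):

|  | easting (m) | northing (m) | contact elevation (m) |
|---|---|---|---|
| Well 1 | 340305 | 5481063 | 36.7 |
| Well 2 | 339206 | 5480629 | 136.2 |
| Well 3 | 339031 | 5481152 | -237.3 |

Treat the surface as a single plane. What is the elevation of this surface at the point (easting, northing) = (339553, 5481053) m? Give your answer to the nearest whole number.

-84 m

Let the plane be z = a·easting + b·northing + c.
Well 2−Well 1: −1099a − 434b = 99.5;  Well 3−Well 1: −1274a + 89b = −274.
Solving gives a = 0.16913468, b = −0.65755532.
Then c = 36.7 − a·340305 − b·5481063 = 3546581.45.
At (339553, 5481053): z = 57430.2 − 3604095.6 + 3546581.45 = -83.9 m.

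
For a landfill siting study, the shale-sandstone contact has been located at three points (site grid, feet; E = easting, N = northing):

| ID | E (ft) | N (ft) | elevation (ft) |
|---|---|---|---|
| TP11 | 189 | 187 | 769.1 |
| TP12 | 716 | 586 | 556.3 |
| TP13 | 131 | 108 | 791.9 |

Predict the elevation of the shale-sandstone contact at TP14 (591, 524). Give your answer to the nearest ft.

607 ft

Two edge vectors: TP11→TP12 = (527, 399, -212.8), TP11→TP13 = (-58, -79, 22.8).
Normal n = (TP11→TP12) × (TP11→TP13) = (-7714, 326.8, -18491).
So ∂z/∂E = −n_x/n_z = −0.41718 and ∂z/∂N = −n_y/n_z = 0.01767.
Intercept c from TP11: 769.1 + 78.85 − 3.30 = 844.64.
At (591, 524): z = −246.6 + 9.3 + 844.64 = 607.4 ft.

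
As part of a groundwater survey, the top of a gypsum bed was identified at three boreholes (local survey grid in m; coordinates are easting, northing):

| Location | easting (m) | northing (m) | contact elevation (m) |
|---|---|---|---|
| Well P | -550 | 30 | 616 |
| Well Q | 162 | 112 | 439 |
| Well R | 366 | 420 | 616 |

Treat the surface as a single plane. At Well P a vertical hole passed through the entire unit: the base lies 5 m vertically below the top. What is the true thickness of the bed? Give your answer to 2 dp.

Two edge vectors: Well P→Well Q = (712, 82, -177), Well P→Well R = (916, 390, 0).
Normal n = (Well P→Well Q) × (Well P→Well R) = (69030, -162132, 202568).
So ∂z/∂easting = −n_x/n_z = −0.34077 and ∂z/∂northing = −n_y/n_z = 0.80038.
|∇z| = √(a²+b²) = 0.86991, so dip δ = arctan(0.86991) = 41.02°.
True thickness = vertical thickness × cos δ = 5 × cos 41.02° = 3.77 m.

3.77 m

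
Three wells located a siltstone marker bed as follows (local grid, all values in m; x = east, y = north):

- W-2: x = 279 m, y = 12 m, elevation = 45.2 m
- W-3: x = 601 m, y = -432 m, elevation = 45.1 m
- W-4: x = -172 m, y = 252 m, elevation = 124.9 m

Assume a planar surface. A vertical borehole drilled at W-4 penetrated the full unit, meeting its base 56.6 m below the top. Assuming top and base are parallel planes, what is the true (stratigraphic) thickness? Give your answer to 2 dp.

Let the plane be z = a·x + b·y + c.
W-3−W-2: 322a − 444b = −0.1;  W-4−W-2: −451a + 240b = 79.7.
Solving gives a = −0.28759, b = −0.20834.
|∇z| = √(a²+b²) = 0.35512, so dip δ = arctan(0.35512) = 19.55°.
True thickness = vertical thickness × cos δ = 56.6 × cos 19.55° = 53.34 m.

53.34 m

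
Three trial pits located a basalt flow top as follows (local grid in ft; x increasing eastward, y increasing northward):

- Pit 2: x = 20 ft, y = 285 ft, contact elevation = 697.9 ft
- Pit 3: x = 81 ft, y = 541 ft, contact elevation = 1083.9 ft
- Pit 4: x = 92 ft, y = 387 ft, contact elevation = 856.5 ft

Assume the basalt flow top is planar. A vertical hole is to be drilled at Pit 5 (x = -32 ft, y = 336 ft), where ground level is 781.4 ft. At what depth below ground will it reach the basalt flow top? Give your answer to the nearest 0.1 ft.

13.1 ft

Two edge vectors: Pit 2→Pit 3 = (61, 256, 386), Pit 2→Pit 4 = (72, 102, 158.6).
Normal n = (Pit 2→Pit 3) × (Pit 2→Pit 4) = (1229.6, 18117.4, -12210).
So ∂z/∂x = −n_x/n_z = 0.10070 and ∂z/∂y = −n_y/n_z = 1.48382.
Intercept c from Pit 2: 697.9 − 2.01 − 422.89 = 273.00.
At (-32, 336): z_contact = −3.22 + 498.56 + 273.00 = 768.34 ft.
Depth below ground = 781.4 − 768.34 = 13.1 ft.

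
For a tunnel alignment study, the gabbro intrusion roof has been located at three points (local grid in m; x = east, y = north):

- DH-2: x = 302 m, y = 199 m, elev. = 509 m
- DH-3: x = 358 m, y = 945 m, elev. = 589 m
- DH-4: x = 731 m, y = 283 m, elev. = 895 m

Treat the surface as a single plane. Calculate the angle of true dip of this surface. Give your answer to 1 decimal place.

41.8°

Two edge vectors: DH-2→DH-3 = (56, 746, 80), DH-2→DH-4 = (429, 84, 386).
Normal n = (DH-2→DH-3) × (DH-2→DH-4) = (281236, 12704, -315330).
So ∂z/∂x = −n_x/n_z = 0.89188 and ∂z/∂y = −n_y/n_z = 0.04029.
Gradient magnitude |∇z| = √(a² + b²) = √(0.79545 + 0.00162) = 0.89279.
True dip = arctan(0.89279) = 41.8°, dipping toward W (azimuth ≈ 267°).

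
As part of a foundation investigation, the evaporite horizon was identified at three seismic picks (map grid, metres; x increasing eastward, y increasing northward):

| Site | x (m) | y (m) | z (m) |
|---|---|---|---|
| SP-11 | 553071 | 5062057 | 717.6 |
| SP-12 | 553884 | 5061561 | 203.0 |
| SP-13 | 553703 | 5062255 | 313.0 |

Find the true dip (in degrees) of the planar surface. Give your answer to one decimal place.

Let the plane be z = a·x + b·y + c.
SP-12−SP-11: 813a − 496b = −514.6;  SP-13−SP-11: 632a + 198b = −404.6.
Solving gives a = −0.63774, b = −0.00783.
Gradient magnitude |∇z| = √(a² + b²) = √(0.40671 + 0.00006) = 0.63779.
True dip = arctan(0.63779) = 32.5°, dipping toward E (azimuth ≈ 089°).

32.5°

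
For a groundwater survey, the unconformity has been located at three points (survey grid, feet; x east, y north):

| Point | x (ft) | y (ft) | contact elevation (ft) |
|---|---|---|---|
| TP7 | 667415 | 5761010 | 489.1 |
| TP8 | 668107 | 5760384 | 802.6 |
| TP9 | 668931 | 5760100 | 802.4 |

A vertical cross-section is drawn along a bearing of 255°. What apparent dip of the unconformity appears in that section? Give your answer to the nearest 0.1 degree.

Let the plane be z = a·x + b·y + c.
TP8−TP7: 692a − 626b = 313.5;  TP9−TP7: 1516a − 910b = 313.3.
Solving gives a = −0.27924, b = −0.80948.
Unit vector along 255° is (sin 255°, cos 255°) = (-0.9659, -0.2588).
Slope in that direction = a·(-0.9659) + b·(-0.2588) = 0.47923.
Apparent dip = arctan|0.47923| = 25.6° (true dip is 40.6°, so apparent ≤ true as expected).

25.6°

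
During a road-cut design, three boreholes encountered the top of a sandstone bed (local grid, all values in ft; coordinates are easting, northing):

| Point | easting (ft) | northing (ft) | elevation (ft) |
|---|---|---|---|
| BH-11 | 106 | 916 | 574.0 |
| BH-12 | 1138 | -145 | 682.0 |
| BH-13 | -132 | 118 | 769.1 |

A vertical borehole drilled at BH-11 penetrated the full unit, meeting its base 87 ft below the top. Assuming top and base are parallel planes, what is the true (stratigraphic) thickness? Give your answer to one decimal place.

84.6 ft

Let the plane be z = a·easting + b·northing + c.
BH-12−BH-11: 1032a − 1061b = 108;  BH-13−BH-11: −238a − 798b = 195.1.
Solving gives a = −0.11228, b = −0.21100.
|∇z| = √(a²+b²) = 0.23901, so dip δ = arctan(0.23901) = 13.44°.
True thickness = vertical thickness × cos δ = 87 × cos 13.44° = 84.6 ft.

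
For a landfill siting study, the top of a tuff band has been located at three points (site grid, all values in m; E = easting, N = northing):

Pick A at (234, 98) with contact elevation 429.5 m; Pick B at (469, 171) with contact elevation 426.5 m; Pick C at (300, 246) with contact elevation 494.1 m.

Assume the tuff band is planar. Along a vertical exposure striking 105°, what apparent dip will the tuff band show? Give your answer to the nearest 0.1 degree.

16.7°

Two edge vectors: Pick A→Pick B = (235, 73, -3), Pick A→Pick C = (66, 148, 64.6).
Normal n = (Pick A→Pick B) × (Pick A→Pick C) = (5159.8, -15379, 29962).
So ∂z/∂E = −n_x/n_z = −0.17221 and ∂z/∂N = −n_y/n_z = 0.51328.
Unit vector along 105° is (sin 105°, cos 105°) = (0.9659, -0.2588).
Slope in that direction = a·(0.9659) + b·(-0.2588) = −0.29919.
Apparent dip = arctan|0.29919| = 16.7° (true dip is 28.4°, so apparent ≤ true as expected).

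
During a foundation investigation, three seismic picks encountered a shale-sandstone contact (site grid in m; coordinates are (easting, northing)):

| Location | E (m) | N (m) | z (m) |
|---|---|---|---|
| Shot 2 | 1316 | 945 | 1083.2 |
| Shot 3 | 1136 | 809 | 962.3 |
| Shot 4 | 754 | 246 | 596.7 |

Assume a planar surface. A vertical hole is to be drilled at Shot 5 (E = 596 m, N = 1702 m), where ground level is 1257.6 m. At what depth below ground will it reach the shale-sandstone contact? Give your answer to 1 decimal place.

Two edge vectors: Shot 2→Shot 3 = (-180, -136, -120.9), Shot 2→Shot 4 = (-562, -699, -486.5).
Normal n = (Shot 2→Shot 3) × (Shot 2→Shot 4) = (-18345.1, -19624.2, 49388).
So ∂z/∂E = −n_x/n_z = 0.371449 and ∂z/∂N = −n_y/n_z = 0.397348.
Intercept c from Shot 2: 1083.2 − 488.83 − 375.49 = 218.88.
At (596, 1702): z_contact = 221.38 + 676.29 + 218.88 = 1116.55 m.
Depth below ground = 1257.6 − 1116.55 = 141.1 m.

141.1 m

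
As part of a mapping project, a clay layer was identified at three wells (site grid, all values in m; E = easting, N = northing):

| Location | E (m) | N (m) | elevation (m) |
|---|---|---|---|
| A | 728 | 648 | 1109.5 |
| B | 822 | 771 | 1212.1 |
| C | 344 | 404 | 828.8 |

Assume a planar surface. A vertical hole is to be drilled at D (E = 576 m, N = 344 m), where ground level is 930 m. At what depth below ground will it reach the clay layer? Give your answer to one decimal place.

Two edge vectors: A→B = (94, 123, 102.6), A→C = (-384, -244, -280.7).
Normal n = (A→B) × (A→C) = (-9491.7, -13012.6, 24296).
So ∂z/∂E = −n_x/n_z = 0.39067 and ∂z/∂N = −n_y/n_z = 0.53559.
Intercept c from A: 1109.5 − 284.41 − 347.06 = 478.03.
At (576, 344): z_contact = 225.03 + 184.24 + 478.03 = 887.30 m.
Depth below ground = 930 − 887.30 = 42.7 m.

42.7 m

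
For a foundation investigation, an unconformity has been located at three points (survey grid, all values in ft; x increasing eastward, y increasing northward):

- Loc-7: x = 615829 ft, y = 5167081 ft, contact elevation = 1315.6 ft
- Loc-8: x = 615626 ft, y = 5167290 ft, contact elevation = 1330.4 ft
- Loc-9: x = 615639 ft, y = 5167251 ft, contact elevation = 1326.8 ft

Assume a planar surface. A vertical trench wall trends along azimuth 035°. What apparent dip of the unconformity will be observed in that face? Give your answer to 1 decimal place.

5.9°

Two edge vectors: Loc-7→Loc-8 = (-203, 209, 14.8), Loc-7→Loc-9 = (-190, 170, 11.2).
Normal n = (Loc-7→Loc-8) × (Loc-7→Loc-9) = (-175.2, -538.4, 5200).
So ∂z/∂x = −n_x/n_z = 0.03369 and ∂z/∂y = −n_y/n_z = 0.10354.
Unit vector along 035° is (sin 35°, cos 35°) = (0.5736, 0.8192).
Slope in that direction = a·(0.5736) + b·(0.8192) = 0.10414.
Apparent dip = arctan|0.10414| = 5.9° (true dip is 6.2°, so apparent ≤ true as expected).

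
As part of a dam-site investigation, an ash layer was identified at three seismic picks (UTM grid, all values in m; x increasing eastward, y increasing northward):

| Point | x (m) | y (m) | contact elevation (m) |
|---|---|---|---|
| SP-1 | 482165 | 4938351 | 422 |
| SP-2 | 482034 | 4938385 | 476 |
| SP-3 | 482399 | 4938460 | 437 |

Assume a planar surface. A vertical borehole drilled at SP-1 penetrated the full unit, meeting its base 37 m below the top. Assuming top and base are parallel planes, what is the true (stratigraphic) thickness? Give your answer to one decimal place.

Two edge vectors: SP-1→SP-2 = (-131, 34, 54), SP-1→SP-3 = (234, 109, 15).
Normal n = (SP-1→SP-2) × (SP-1→SP-3) = (-5376, 14601, -22235).
So ∂z/∂x = −n_x/n_z = −0.24178 and ∂z/∂y = −n_y/n_z = 0.65667.
|∇z| = √(a²+b²) = 0.69976, so dip δ = arctan(0.69976) = 34.98°.
True thickness = vertical thickness × cos δ = 37 × cos 34.98° = 30.3 m.

30.3 m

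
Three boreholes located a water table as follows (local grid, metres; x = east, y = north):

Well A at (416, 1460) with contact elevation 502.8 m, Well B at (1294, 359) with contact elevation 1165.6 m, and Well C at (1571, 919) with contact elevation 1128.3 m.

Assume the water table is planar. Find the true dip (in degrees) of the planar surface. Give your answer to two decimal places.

26.35°

Two edge vectors: Well A→Well B = (878, -1101, 662.8), Well A→Well C = (1155, -541, 625.5).
Normal n = (Well A→Well B) × (Well A→Well C) = (-330100.7, 216345, 796657).
So ∂z/∂x = −n_x/n_z = 0.41436 and ∂z/∂y = −n_y/n_z = −0.27157.
Gradient magnitude |∇z| = √(a² + b²) = √(0.17169 + 0.07375) = 0.49542.
True dip = arctan(0.49542) = 26.35°, dipping toward WNW (azimuth ≈ 303°).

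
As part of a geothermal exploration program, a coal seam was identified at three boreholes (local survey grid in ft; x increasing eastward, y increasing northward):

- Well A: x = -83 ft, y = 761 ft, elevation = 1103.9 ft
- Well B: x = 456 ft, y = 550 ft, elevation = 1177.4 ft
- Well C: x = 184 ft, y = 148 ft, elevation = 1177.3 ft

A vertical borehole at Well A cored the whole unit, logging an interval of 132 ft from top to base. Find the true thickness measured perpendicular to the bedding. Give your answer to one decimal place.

Two edge vectors: Well A→Well B = (539, -211, 73.5), Well A→Well C = (267, -613, 73.4).
Normal n = (Well A→Well B) × (Well A→Well C) = (29568.1, -19938.1, -274070).
So ∂z/∂x = −n_x/n_z = 0.10789 and ∂z/∂y = −n_y/n_z = −0.07275.
|∇z| = √(a²+b²) = 0.13012, so dip δ = arctan(0.13012) = 7.41°.
True thickness = vertical thickness × cos δ = 132 × cos 7.41° = 130.9 ft.

130.9 ft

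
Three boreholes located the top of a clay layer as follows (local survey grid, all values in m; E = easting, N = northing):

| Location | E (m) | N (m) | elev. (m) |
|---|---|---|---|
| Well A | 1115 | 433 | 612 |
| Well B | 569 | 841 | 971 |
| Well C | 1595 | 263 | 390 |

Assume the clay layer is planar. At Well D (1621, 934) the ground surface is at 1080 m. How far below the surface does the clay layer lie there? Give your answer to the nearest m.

Two edge vectors: Well A→Well B = (-546, 408, 359), Well A→Well C = (480, -170, -222).
Normal n = (Well A→Well B) × (Well A→Well C) = (-29546, 51108, -103020).
So ∂z/∂E = −n_x/n_z = −0.28680 and ∂z/∂N = −n_y/n_z = 0.49610.
Intercept c from Well A: 612 + 319.78 − 214.81 = 716.97.
At (1621, 934): z_contact = −464.9 + 463.4 + 716.97 = 715.4 m.
Depth below ground = 1080 − 715.4 = 365 m.

365 m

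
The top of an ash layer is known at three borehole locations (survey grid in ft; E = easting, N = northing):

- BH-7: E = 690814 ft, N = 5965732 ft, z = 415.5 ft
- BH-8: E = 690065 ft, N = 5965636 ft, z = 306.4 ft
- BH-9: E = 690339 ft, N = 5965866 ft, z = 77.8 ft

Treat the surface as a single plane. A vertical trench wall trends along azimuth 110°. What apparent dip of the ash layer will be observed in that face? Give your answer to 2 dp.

Let the plane be z = a·E + b·N + c.
BH-8−BH-7: −749a − 96b = −109.1;  BH-9−BH-7: −475a + 134b = −337.7.
Solving gives a = 0.32226, b = −1.37782.
Unit vector along 110° is (sin 110°, cos 110°) = (0.9397, -0.3420).
Slope in that direction = a·(0.9397) + b·(-0.3420) = 0.77406.
Apparent dip = arctan|0.77406| = 37.74° (true dip is 54.8°, so apparent ≤ true as expected).

37.74°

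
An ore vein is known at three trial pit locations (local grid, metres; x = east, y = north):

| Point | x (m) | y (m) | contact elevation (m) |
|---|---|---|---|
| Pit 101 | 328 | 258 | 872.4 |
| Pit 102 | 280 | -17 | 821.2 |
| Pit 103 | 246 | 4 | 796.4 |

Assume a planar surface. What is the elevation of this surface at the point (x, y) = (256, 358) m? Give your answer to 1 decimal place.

822.8 m

Two edge vectors: Pit 101→Pit 102 = (-48, -275, -51.2), Pit 101→Pit 103 = (-82, -254, -76).
Normal n = (Pit 101→Pit 102) × (Pit 101→Pit 103) = (7895.2, 550.4, -10358).
So ∂z/∂x = −n_x/n_z = 0.76223 and ∂z/∂y = −n_y/n_z = 0.05314.
Intercept c from Pit 101: 872.4 − 250.01 − 13.71 = 608.68.
At (256, 358): z = 195.1 + 19.0 + 608.68 = 822.8 m.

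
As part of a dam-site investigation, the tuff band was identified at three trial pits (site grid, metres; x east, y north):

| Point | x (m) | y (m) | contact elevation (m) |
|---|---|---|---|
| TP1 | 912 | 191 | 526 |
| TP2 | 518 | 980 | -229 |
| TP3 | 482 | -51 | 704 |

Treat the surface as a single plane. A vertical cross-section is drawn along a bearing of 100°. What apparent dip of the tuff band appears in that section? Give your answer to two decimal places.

14.23°

Two edge vectors: TP1→TP2 = (-394, 789, -755), TP1→TP3 = (-430, -242, 178).
Normal n = (TP1→TP2) × (TP1→TP3) = (-42268, 394782, 434618).
So ∂z/∂x = −n_x/n_z = 0.09725 and ∂z/∂y = −n_y/n_z = −0.90834.
Unit vector along 100° is (sin 100°, cos 100°) = (0.9848, -0.1736).
Slope in that direction = a·(0.9848) + b·(-0.1736) = 0.25351.
Apparent dip = arctan|0.25351| = 14.23° (true dip is 42.4°, so apparent ≤ true as expected).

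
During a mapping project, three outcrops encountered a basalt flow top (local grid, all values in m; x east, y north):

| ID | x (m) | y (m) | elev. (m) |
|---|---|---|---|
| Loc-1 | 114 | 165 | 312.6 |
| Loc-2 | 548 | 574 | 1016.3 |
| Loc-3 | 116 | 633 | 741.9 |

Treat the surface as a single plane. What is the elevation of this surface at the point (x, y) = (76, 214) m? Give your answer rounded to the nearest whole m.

329 m

Let the plane be z = a·x + b·y + c.
Loc-2−Loc-1: 434a + 409b = 703.7;  Loc-3−Loc-1: 2a + 468b = 429.3.
Solving gives a = 0.76002, b = 0.91406.
Then c = 312.6 − a·114 − b·165 = 75.14.
At (76, 214): z = 57.8 + 195.6 + 75.14 = 328.5 m.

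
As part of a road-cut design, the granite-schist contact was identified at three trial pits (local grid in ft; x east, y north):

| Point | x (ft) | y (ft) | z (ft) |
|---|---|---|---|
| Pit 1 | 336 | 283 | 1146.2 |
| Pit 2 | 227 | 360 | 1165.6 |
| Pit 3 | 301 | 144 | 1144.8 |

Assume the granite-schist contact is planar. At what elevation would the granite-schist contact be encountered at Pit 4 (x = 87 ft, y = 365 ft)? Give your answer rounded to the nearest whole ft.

1186 ft

Two edge vectors: Pit 1→Pit 2 = (-109, 77, 19.4), Pit 1→Pit 3 = (-35, -139, -1.4).
Normal n = (Pit 1→Pit 2) × (Pit 1→Pit 3) = (2588.8, -831.6, 17846).
So ∂z/∂x = −n_x/n_z = −0.14506 and ∂z/∂y = −n_y/n_z = 0.04660.
Intercept c from Pit 1: 1146.2 + 48.74 − 13.19 = 1181.75.
At (87, 365): z = −12.6 + 17.0 + 1181.75 = 1186.1 ft.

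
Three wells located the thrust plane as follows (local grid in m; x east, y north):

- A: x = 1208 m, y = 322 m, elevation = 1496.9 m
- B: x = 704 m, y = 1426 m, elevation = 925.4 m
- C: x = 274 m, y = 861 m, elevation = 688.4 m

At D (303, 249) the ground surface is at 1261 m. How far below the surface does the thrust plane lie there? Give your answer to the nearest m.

Let the plane be z = a·x + b·y + c.
B−A: −504a + 1104b = −571.5;  C−A: −934a + 539b = −808.5.
Solving gives a = 0.76967, b = −0.16629.
Then c = 1496.9 − a·1208 − b·322 = 620.69.
At (303, 249): z_contact = 233.2 − 41.4 + 620.69 = 812.5 m.
Depth below ground = 1261 − 812.5 = 449 m.

449 m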